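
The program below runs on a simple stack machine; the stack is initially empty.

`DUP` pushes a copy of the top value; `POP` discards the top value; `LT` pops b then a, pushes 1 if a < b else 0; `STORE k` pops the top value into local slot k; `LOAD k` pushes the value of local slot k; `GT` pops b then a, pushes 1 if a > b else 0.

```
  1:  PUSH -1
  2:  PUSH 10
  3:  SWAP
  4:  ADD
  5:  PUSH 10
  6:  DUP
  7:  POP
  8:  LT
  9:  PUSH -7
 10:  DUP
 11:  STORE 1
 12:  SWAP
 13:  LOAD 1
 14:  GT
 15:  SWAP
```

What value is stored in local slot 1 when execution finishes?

-7

PUSH -1  -1
PUSH 10  -1 10
SWAP     10 -1
ADD      9
PUSH 10  9 10
DUP      9 10 10
POP      9 10
LT       1
PUSH -7  1 -7
DUP      1 -7 -7
STORE 1  1 -7
SWAP     -7 1
LOAD 1   -7 1 -7
GT       -7 1
SWAP     1 -7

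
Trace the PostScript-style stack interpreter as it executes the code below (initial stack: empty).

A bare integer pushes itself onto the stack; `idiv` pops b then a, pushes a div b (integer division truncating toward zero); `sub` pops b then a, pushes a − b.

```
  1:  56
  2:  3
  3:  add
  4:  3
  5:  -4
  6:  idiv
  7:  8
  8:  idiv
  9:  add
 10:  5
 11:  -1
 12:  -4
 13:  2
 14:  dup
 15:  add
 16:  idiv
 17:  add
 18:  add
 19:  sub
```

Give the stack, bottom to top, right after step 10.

[59, 5]

56   → 56
3    → 56 3
add  → 59
3    → 59 3
-4   → 59 3 -4
idiv → 59 0
8    → 59 0 8
idiv → 59 0
add  → 59
5    → 59 5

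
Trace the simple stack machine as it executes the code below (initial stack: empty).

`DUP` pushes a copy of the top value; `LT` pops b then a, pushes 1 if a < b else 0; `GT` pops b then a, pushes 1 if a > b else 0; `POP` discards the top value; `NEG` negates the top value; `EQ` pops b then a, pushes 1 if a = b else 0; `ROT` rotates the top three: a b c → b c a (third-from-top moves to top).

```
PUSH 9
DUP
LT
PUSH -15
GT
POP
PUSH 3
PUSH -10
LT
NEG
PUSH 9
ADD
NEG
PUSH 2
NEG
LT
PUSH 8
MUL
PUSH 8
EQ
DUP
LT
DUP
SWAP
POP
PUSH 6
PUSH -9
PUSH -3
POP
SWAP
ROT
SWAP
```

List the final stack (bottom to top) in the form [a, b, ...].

PUSH 9   -> [9]
DUP      -> [9, 9]
LT       -> [0]
PUSH -15 -> [0, -15]
GT       -> [1]
POP      -> []
PUSH 3   -> [3]
PUSH -10 -> [3, -10]
LT       -> [0]
NEG      -> [0]
PUSH 9   -> [0, 9]
ADD      -> [9]
NEG      -> [-9]
PUSH 2   -> [-9, 2]
NEG      -> [-9, -2]
LT       -> [1]
PUSH 8   -> [1, 8]
MUL      -> [8]
PUSH 8   -> [8, 8]
EQ       -> [1]
DUP      -> [1, 1]
LT       -> [0]
DUP      -> [0, 0]
SWAP     -> [0, 0]
POP      -> [0]
PUSH 6   -> [0, 6]
PUSH -9  -> [0, 6, -9]
PUSH -3  -> [0, 6, -9, -3]
POP      -> [0, 6, -9]
SWAP     -> [0, -9, 6]
ROT      -> [-9, 6, 0]
SWAP     -> [-9, 0, 6]

[-9, 0, 6]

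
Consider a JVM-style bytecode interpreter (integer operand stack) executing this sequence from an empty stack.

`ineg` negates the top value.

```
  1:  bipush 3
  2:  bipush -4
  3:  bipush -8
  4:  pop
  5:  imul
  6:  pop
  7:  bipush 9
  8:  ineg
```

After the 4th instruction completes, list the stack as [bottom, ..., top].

bipush 3   [3]
bipush -4  [3, -4]
bipush -8  [3, -4, -8]
pop        [3, -4]

[3, -4]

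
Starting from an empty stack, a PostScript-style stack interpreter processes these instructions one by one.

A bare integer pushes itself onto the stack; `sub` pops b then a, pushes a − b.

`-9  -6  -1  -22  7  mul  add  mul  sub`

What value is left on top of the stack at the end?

-939

-9  -> -9
-6  -> -9 -6
-1  -> -9 -6 -1
-22 -> -9 -6 -1 -22
7   -> -9 -6 -1 -22 7
mul -> -9 -6 -1 -154
add -> -9 -6 -155
mul -> -9 930
sub -> -939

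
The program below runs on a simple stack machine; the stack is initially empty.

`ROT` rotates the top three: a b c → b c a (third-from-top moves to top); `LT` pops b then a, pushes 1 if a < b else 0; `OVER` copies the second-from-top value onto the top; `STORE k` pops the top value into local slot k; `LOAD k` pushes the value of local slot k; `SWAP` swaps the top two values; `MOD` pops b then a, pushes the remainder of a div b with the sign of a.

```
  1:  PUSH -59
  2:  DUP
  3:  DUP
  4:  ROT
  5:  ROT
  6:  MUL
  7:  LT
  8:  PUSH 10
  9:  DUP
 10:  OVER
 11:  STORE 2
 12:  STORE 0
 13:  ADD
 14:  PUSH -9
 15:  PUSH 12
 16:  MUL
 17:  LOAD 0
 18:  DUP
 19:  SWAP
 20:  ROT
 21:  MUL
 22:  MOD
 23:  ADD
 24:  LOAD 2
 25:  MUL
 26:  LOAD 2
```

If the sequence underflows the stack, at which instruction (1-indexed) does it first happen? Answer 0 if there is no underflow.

0

PUSH -59 -> [-59]
DUP      -> [-59, -59]
DUP      -> [-59, -59, -59]
ROT      -> [-59, -59, -59]
ROT      -> [-59, -59, -59]
MUL      -> [-59, 3481]
LT       -> [1]
PUSH 10  -> [1, 10]
DUP      -> [1, 10, 10]
OVER     -> [1, 10, 10, 10]
STORE 2  -> [1, 10, 10]
STORE 0  -> [1, 10]
ADD      -> [11]
PUSH -9  -> [11, -9]
PUSH 12  -> [11, -9, 12]
MUL      -> [11, -108]
LOAD 0   -> [11, -108, 10]
DUP      -> [11, -108, 10, 10]
SWAP     -> [11, -108, 10, 10]
ROT      -> [11, 10, 10, -108]
MUL      -> [11, 10, -1080]
MOD      -> [11, 10]
ADD      -> [21]
LOAD 2   -> [21, 10]
MUL      -> [210]
LOAD 2   -> [210, 10]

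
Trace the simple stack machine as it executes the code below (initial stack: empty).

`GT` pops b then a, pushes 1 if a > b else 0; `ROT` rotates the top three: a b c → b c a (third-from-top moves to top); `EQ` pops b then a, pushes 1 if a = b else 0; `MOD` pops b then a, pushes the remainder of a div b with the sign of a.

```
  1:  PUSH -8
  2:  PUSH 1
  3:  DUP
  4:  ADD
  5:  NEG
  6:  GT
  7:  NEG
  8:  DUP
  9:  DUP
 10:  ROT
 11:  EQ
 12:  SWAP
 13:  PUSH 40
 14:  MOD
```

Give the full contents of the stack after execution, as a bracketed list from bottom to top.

[1, 0]

PUSH -8 : -8
PUSH 1  : -8 1
DUP     : -8 1 1
ADD     : -8 2
NEG     : -8 -2
GT      : 0
NEG     : 0
DUP     : 0 0
DUP     : 0 0 0
ROT     : 0 0 0
EQ      : 0 1
SWAP    : 1 0
PUSH 40 : 1 0 40
MOD     : 1 0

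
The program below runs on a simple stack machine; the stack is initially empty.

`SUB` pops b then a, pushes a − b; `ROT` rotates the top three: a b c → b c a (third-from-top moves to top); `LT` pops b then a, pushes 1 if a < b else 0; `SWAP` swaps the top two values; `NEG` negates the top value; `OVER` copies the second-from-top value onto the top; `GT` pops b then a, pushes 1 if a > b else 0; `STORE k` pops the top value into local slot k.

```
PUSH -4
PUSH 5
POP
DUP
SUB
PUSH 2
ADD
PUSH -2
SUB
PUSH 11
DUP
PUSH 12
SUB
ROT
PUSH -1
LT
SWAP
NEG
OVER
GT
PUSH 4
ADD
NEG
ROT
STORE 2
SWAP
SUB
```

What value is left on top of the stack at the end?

-5

PUSH -4 → [-4]
PUSH 5  → [-4, 5]
POP     → [-4]
DUP     → [-4, -4]
SUB     → [0]
PUSH 2  → [0, 2]
ADD     → [2]
PUSH -2 → [2, -2]
SUB     → [4]
PUSH 11 → [4, 11]
DUP     → [4, 11, 11]
PUSH 12 → [4, 11, 11, 12]
SUB     → [4, 11, -1]
ROT     → [11, -1, 4]
PUSH -1 → [11, -1, 4, -1]
LT      → [11, -1, 0]
SWAP    → [11, 0, -1]
NEG     → [11, 0, 1]
OVER    → [11, 0, 1, 0]
GT      → [11, 0, 1]
PUSH 4  → [11, 0, 1, 4]
ADD     → [11, 0, 5]
NEG     → [11, 0, -5]
ROT     → [0, -5, 11]
STORE 2 → [0, -5]
SWAP    → [-5, 0]
SUB     → [-5]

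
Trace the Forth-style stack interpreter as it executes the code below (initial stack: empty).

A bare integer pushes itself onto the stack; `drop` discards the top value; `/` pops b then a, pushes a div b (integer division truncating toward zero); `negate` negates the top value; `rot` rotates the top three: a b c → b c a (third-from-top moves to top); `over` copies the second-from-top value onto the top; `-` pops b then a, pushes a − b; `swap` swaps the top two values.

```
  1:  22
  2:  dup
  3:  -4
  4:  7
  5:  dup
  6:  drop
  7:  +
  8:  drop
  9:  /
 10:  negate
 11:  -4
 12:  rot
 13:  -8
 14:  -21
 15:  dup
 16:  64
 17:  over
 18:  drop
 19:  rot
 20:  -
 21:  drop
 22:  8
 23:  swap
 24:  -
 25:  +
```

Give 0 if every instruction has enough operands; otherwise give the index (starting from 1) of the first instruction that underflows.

22     -> 22
dup    -> 22 22
-4     -> 22 22 -4
7      -> 22 22 -4 7
dup    -> 22 22 -4 7 7
drop   -> 22 22 -4 7
+      -> 22 22 3
drop   -> 22 22
/      -> 1
negate -> -1
-4     -> -1 -4
rot  — needs 3 operands, stack has 2 → underflow

12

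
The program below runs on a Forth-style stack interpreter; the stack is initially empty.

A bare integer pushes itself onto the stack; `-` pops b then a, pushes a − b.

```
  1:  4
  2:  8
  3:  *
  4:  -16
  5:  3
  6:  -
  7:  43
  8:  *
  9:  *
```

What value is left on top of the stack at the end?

4    [4]
8    [4, 8]
*    [32]
-16  [32, -16]
3    [32, -16, 3]
-    [32, -19]
43   [32, -19, 43]
*    [32, -817]
*    [-26144]

-26144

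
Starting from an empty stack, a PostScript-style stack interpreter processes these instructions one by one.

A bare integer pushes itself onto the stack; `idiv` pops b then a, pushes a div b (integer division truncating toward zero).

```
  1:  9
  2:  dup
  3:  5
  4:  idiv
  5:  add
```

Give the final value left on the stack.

10

9    -> 9
dup  -> 9 9
5    -> 9 9 5
idiv -> 9 1
add  -> 10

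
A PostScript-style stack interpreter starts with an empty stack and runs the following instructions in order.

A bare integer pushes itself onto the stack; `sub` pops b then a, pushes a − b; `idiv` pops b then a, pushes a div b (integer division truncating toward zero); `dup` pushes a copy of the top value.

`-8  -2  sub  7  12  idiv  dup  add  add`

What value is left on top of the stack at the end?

-8   : [-8]
-2   : [-8, -2]
sub  : [-6]
7    : [-6, 7]
12   : [-6, 7, 12]
idiv : [-6, 0]
dup  : [-6, 0, 0]
add  : [-6, 0]
add  : [-6]

-6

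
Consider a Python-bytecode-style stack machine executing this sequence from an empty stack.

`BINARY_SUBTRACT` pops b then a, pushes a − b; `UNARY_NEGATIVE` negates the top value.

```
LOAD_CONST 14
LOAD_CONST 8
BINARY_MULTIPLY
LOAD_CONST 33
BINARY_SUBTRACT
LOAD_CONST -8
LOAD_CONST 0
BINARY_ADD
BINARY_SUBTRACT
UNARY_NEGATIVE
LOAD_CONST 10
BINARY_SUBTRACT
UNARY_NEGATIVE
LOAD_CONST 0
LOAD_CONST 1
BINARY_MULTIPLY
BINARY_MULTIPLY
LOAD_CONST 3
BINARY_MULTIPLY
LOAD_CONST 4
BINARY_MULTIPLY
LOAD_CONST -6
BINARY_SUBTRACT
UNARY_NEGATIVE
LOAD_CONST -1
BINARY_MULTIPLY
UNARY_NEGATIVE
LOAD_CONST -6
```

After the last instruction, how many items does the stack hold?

LOAD_CONST 14    14
LOAD_CONST 8     14 8
BINARY_MULTIPLY  112
LOAD_CONST 33    112 33
BINARY_SUBTRACT  79
LOAD_CONST -8    79 -8
LOAD_CONST 0     79 -8 0
BINARY_ADD       79 -8
BINARY_SUBTRACT  87
UNARY_NEGATIVE   -87
LOAD_CONST 10    -87 10
BINARY_SUBTRACT  -97
UNARY_NEGATIVE   97
LOAD_CONST 0     97 0
LOAD_CONST 1     97 0 1
BINARY_MULTIPLY  97 0
BINARY_MULTIPLY  0
LOAD_CONST 3     0 3
BINARY_MULTIPLY  0
LOAD_CONST 4     0 4
BINARY_MULTIPLY  0
LOAD_CONST -6    0 -6
BINARY_SUBTRACT  6
UNARY_NEGATIVE   -6
LOAD_CONST -1    -6 -1
BINARY_MULTIPLY  6
UNARY_NEGATIVE   -6
LOAD_CONST -6    -6 -6

2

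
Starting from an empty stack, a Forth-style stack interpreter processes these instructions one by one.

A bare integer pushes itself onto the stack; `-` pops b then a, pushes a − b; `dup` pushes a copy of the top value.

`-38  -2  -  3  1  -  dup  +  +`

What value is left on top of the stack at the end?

-32

-38 -> [-38]
-2  -> [-38, -2]
-   -> [-36]
3   -> [-36, 3]
1   -> [-36, 3, 1]
-   -> [-36, 2]
dup -> [-36, 2, 2]
+   -> [-36, 4]
+   -> [-32]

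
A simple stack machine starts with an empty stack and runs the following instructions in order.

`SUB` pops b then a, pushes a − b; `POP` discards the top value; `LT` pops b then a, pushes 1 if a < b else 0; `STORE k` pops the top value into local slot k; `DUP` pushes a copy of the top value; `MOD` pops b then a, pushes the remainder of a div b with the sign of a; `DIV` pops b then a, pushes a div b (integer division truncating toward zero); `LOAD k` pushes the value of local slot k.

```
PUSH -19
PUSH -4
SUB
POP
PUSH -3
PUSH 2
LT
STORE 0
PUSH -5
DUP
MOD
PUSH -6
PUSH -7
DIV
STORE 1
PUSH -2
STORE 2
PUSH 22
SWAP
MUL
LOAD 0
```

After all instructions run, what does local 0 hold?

1

PUSH -19 -> -19
PUSH -4  -> -19 -4
SUB      -> -15
POP      -> (empty)
PUSH -3  -> -3
PUSH 2   -> -3 2
LT       -> 1
STORE 0  -> (empty)
PUSH -5  -> -5
DUP      -> -5 -5
MOD      -> 0
PUSH -6  -> 0 -6
PUSH -7  -> 0 -6 -7
DIV      -> 0 0
STORE 1  -> 0
PUSH -2  -> 0 -2
STORE 2  -> 0
PUSH 22  -> 0 22
SWAP     -> 22 0
MUL      -> 0
LOAD 0   -> 0 1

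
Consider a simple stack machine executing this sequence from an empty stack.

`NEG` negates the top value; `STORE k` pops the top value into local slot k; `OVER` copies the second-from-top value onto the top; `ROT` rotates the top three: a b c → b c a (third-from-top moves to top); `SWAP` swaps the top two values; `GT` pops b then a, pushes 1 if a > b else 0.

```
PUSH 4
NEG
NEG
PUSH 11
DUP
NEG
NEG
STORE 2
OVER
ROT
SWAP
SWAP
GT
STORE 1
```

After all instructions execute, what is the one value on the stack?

PUSH 4  : [4]
NEG     : [-4]
NEG     : [4]
PUSH 11 : [4, 11]
DUP     : [4, 11, 11]
NEG     : [4, 11, -11]
NEG     : [4, 11, 11]
STORE 2 : [4, 11]
OVER    : [4, 11, 4]
ROT     : [11, 4, 4]
SWAP    : [11, 4, 4]
SWAP    : [11, 4, 4]
GT      : [11, 0]
STORE 1 : [11]

11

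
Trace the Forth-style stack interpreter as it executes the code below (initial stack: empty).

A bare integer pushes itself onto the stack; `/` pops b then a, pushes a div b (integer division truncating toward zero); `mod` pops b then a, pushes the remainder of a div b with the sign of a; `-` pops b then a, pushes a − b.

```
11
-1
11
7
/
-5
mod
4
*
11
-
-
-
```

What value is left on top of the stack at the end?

11   11
-1   11 -1
11   11 -1 11
7    11 -1 11 7
/    11 -1 1
-5   11 -1 1 -5
mod  11 -1 1
4    11 -1 1 4
*    11 -1 4
11   11 -1 4 11
-    11 -1 -7
-    11 6
-    5

5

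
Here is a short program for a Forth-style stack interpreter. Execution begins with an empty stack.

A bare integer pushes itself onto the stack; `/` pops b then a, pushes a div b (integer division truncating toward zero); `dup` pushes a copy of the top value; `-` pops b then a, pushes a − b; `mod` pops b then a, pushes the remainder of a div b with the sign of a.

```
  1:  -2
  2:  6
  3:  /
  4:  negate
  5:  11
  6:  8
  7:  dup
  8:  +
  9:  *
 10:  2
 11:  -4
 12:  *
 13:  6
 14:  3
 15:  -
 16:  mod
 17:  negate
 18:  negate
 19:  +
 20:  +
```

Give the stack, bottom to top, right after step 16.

[0, 176, -2]

-2     → -2
6      → -2 6
/      → 0
negate → 0
11     → 0 11
8      → 0 11 8
dup    → 0 11 8 8
+      → 0 11 16
*      → 0 176
2      → 0 176 2
-4     → 0 176 2 -4
*      → 0 176 -8
6      → 0 176 -8 6
3      → 0 176 -8 6 3
-      → 0 176 -8 3
mod    → 0 176 -2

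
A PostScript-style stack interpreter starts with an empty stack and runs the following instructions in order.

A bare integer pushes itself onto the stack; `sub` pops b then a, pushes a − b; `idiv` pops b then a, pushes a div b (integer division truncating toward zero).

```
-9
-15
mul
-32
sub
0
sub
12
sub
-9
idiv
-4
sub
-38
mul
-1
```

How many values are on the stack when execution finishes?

-9   : -9
-15  : -9 -15
mul  : 135
-32  : 135 -32
sub  : 167
0    : 167 0
sub  : 167
12   : 167 12
sub  : 155
-9   : 155 -9
idiv : -17
-4   : -17 -4
sub  : -13
-38  : -13 -38
mul  : 494
-1   : 494 -1

2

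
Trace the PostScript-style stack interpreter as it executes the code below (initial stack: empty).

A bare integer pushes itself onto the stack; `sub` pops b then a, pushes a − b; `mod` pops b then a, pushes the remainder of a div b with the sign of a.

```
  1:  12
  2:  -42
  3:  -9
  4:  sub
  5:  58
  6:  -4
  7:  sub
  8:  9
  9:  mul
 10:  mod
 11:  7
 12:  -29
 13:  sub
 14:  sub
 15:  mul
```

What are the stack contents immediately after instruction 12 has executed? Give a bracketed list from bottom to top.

[12, -33, 7, -29]

12  -> [12]
-42 -> [12, -42]
-9  -> [12, -42, -9]
sub -> [12, -33]
58  -> [12, -33, 58]
-4  -> [12, -33, 58, -4]
sub -> [12, -33, 62]
9   -> [12, -33, 62, 9]
mul -> [12, -33, 558]
mod -> [12, -33]
7   -> [12, -33, 7]
-29 -> [12, -33, 7, -29]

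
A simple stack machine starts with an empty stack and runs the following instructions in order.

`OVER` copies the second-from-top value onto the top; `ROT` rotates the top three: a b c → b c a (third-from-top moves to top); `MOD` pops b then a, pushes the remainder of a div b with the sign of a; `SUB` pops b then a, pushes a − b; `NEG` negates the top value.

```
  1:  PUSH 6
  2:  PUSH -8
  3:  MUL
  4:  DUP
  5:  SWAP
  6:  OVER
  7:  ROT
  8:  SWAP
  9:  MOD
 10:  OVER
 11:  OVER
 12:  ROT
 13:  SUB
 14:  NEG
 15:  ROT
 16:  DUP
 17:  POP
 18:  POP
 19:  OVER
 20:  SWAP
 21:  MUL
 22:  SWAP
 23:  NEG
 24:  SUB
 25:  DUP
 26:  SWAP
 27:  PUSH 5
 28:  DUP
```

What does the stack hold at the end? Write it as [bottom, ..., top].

PUSH 6   [6]
PUSH -8  [6, -8]
MUL      [-48]
DUP      [-48, -48]
SWAP     [-48, -48]
OVER     [-48, -48, -48]
ROT      [-48, -48, -48]
SWAP     [-48, -48, -48]
MOD      [-48, 0]
OVER     [-48, 0, -48]
OVER     [-48, 0, -48, 0]
ROT      [-48, -48, 0, 0]
SUB      [-48, -48, 0]
NEG      [-48, -48, 0]
ROT      [-48, 0, -48]
DUP      [-48, 0, -48, -48]
POP      [-48, 0, -48]
POP      [-48, 0]
OVER     [-48, 0, -48]
SWAP     [-48, -48, 0]
MUL      [-48, 0]
SWAP     [0, -48]
NEG      [0, 48]
SUB      [-48]
DUP      [-48, -48]
SWAP     [-48, -48]
PUSH 5   [-48, -48, 5]
DUP      [-48, -48, 5, 5]

[-48, -48, 5, 5]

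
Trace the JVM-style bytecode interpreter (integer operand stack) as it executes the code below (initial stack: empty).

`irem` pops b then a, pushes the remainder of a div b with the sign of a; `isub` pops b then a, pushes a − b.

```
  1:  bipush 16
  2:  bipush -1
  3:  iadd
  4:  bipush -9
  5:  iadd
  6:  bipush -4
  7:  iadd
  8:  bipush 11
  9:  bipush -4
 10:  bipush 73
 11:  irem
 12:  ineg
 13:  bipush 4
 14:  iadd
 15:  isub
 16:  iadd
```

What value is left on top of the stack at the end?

bipush 16 -> 16
bipush -1 -> 16 -1
iadd      -> 15
bipush -9 -> 15 -9
iadd      -> 6
bipush -4 -> 6 -4
iadd      -> 2
bipush 11 -> 2 11
bipush -4 -> 2 11 -4
bipush 73 -> 2 11 -4 73
irem      -> 2 11 -4
ineg      -> 2 11 4
bipush 4  -> 2 11 4 4
iadd      -> 2 11 8
isub      -> 2 3
iadd      -> 5

5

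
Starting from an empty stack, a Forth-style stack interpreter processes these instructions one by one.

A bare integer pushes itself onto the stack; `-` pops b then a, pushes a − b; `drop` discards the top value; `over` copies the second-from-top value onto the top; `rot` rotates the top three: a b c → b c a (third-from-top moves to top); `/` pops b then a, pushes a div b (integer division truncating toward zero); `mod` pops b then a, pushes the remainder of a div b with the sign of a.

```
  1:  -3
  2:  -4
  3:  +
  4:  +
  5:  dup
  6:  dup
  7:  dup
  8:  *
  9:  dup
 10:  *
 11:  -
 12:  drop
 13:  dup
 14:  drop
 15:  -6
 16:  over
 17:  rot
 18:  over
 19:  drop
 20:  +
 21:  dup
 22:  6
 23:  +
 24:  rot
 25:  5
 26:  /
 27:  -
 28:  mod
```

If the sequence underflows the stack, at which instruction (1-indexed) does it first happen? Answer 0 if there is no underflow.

4

-3 -> -3
-4 -> -3 -4
+  -> -7
+  — needs 2 operands, stack has 1 → underflow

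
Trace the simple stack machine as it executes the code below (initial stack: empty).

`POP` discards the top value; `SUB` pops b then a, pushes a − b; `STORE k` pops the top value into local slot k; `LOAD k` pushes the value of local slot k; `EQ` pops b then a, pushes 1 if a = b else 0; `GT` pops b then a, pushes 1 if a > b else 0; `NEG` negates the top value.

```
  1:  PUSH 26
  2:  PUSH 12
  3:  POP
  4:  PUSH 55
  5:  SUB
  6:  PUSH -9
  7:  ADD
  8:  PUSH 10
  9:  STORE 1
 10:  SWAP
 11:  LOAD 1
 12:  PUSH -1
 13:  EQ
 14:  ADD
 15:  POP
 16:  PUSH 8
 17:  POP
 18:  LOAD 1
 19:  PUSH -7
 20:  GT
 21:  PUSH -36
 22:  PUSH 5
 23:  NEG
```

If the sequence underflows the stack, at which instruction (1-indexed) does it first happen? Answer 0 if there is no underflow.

PUSH 26 → 26
PUSH 12 → 26 12
POP     → 26
PUSH 55 → 26 55
SUB     → -29
PUSH -9 → -29 -9
ADD     → -38
PUSH 10 → -38 10
STORE 1 → -38
SWAP  — needs 2 operands, stack has 1 → underflow

10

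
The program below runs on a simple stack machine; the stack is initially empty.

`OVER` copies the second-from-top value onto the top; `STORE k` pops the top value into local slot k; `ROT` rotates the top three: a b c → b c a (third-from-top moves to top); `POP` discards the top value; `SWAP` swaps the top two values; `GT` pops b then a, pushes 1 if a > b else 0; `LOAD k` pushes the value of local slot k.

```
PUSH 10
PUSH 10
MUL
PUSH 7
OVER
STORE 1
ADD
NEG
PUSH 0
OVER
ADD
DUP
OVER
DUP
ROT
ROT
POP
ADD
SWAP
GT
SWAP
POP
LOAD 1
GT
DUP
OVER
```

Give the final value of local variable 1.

PUSH 10 : 10
PUSH 10 : 10 10
MUL     : 100
PUSH 7  : 100 7
OVER    : 100 7 100
STORE 1 : 100 7
ADD     : 107
NEG     : -107
PUSH 0  : -107 0
OVER    : -107 0 -107
ADD     : -107 -107
DUP     : -107 -107 -107
OVER    : -107 -107 -107 -107
DUP     : -107 -107 -107 -107 -107
ROT     : -107 -107 -107 -107 -107
ROT     : -107 -107 -107 -107 -107
POP     : -107 -107 -107 -107
ADD     : -107 -107 -214
SWAP    : -107 -214 -107
GT      : -107 0
SWAP    : 0 -107
POP     : 0
LOAD 1  : 0 100
GT      : 0
DUP     : 0 0
OVER    : 0 0 0

100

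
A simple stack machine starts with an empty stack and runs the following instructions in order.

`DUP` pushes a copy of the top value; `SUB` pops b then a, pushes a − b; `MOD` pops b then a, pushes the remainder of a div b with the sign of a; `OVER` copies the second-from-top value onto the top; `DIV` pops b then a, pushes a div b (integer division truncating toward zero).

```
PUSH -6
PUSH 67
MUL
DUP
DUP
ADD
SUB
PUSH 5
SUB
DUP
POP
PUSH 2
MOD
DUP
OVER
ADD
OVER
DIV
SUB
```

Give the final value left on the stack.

-1

PUSH -6 : [-6]
PUSH 67 : [-6, 67]
MUL     : [-402]
DUP     : [-402, -402]
DUP     : [-402, -402, -402]
ADD     : [-402, -804]
SUB     : [402]
PUSH 5  : [402, 5]
SUB     : [397]
DUP     : [397, 397]
POP     : [397]
PUSH 2  : [397, 2]
MOD     : [1]
DUP     : [1, 1]
OVER    : [1, 1, 1]
ADD     : [1, 2]
OVER    : [1, 2, 1]
DIV     : [1, 2]
SUB     : [-1]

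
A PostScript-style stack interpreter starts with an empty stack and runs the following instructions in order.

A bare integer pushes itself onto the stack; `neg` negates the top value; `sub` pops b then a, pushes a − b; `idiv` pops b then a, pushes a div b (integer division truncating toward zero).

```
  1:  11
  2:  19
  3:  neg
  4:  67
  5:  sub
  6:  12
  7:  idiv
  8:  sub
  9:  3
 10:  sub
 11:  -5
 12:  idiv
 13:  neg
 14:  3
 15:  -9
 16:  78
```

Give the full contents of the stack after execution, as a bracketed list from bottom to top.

11    [11]
19    [11, 19]
neg   [11, -19]
67    [11, -19, 67]
sub   [11, -86]
12    [11, -86, 12]
idiv  [11, -7]
sub   [18]
3     [18, 3]
sub   [15]
-5    [15, -5]
idiv  [-3]
neg   [3]
3     [3, 3]
-9    [3, 3, -9]
78    [3, 3, -9, 78]

[3, 3, -9, 78]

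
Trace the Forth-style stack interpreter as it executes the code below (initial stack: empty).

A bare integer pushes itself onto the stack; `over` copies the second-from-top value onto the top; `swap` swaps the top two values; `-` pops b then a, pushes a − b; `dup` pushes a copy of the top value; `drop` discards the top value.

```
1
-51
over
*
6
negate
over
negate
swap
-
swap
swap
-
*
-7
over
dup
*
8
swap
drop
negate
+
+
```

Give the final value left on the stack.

-123

1      : 1
-51    : 1 -51
over   : 1 -51 1
*      : 1 -51
6      : 1 -51 6
negate : 1 -51 -6
over   : 1 -51 -6 -51
negate : 1 -51 -6 51
swap   : 1 -51 51 -6
-      : 1 -51 57
swap   : 1 57 -51
swap   : 1 -51 57
-      : 1 -108
*      : -108
-7     : -108 -7
over   : -108 -7 -108
dup    : -108 -7 -108 -108
*      : -108 -7 11664
8      : -108 -7 11664 8
swap   : -108 -7 8 11664
drop   : -108 -7 8
negate : -108 -7 -8
+      : -108 -15
+      : -123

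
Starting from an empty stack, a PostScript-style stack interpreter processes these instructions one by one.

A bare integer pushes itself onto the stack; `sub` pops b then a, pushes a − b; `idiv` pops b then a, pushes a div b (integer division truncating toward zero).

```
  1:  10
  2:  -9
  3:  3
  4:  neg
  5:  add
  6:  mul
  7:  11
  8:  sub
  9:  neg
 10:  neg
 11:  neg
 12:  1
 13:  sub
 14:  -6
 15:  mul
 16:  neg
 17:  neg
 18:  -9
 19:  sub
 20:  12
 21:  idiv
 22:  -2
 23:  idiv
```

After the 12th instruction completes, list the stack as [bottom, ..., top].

10   10
-9   10 -9
3    10 -9 3
neg  10 -9 -3
add  10 -12
mul  -120
11   -120 11
sub  -131
neg  131
neg  -131
neg  131
1    131 1

[131, 1]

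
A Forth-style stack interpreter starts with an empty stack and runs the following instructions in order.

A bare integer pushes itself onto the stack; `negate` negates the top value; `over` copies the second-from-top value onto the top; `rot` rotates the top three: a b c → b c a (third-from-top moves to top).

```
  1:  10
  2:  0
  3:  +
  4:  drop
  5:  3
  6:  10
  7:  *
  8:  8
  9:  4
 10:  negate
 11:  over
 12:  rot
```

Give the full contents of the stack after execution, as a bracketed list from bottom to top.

10      10
0       10 0
+       10
drop    (empty)
3       3
10      3 10
*       30
8       30 8
4       30 8 4
negate  30 8 -4
over    30 8 -4 8
rot     30 -4 8 8

[30, -4, 8, 8]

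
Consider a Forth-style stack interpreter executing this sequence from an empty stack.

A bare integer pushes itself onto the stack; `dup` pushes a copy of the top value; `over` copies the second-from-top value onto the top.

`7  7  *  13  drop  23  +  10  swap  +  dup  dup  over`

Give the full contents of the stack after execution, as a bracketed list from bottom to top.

[82, 82, 82, 82]

7    -> [7]
7    -> [7, 7]
*    -> [49]
13   -> [49, 13]
drop -> [49]
23   -> [49, 23]
+    -> [72]
10   -> [72, 10]
swap -> [10, 72]
+    -> [82]
dup  -> [82, 82]
dup  -> [82, 82, 82]
over -> [82, 82, 82, 82]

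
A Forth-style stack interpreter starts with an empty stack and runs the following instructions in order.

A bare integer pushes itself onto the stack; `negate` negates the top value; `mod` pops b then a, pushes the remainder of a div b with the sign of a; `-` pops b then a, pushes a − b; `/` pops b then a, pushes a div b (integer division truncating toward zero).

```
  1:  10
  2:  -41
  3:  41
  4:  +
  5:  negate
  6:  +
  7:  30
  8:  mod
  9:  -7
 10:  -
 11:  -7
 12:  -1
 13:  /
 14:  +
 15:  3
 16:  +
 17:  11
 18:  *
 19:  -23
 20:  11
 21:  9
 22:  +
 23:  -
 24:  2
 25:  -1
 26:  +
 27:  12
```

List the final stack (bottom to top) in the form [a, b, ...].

[297, -43, 1, 12]

10     : 10
-41    : 10 -41
41     : 10 -41 41
+      : 10 0
negate : 10 0
+      : 10
30     : 10 30
mod    : 10
-7     : 10 -7
-      : 17
-7     : 17 -7
-1     : 17 -7 -1
/      : 17 7
+      : 24
3      : 24 3
+      : 27
11     : 27 11
*      : 297
-23    : 297 -23
11     : 297 -23 11
9      : 297 -23 11 9
+      : 297 -23 20
-      : 297 -43
2      : 297 -43 2
-1     : 297 -43 2 -1
+      : 297 -43 1
12     : 297 -43 1 12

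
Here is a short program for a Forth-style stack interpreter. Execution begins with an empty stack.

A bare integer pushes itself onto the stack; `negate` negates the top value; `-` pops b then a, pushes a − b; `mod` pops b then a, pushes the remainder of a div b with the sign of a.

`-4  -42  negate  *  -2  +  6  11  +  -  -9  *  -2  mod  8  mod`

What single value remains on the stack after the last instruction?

1

-4      [-4]
-42     [-4, -42]
negate  [-4, 42]
*       [-168]
-2      [-168, -2]
+       [-170]
6       [-170, 6]
11      [-170, 6, 11]
+       [-170, 17]
-       [-187]
-9      [-187, -9]
*       [1683]
-2      [1683, -2]
mod     [1]
8       [1, 8]
mod     [1]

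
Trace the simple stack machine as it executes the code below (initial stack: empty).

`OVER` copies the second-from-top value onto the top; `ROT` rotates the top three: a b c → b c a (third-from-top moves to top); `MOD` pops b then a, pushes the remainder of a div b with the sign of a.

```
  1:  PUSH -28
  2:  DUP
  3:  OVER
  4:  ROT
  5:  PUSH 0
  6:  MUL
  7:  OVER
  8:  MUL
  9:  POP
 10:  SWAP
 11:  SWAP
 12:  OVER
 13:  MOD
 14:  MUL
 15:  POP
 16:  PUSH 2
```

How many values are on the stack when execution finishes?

1

PUSH -28 : -28
DUP      : -28 -28
OVER     : -28 -28 -28
ROT      : -28 -28 -28
PUSH 0   : -28 -28 -28 0
MUL      : -28 -28 0
OVER     : -28 -28 0 -28
MUL      : -28 -28 0
POP      : -28 -28
SWAP     : -28 -28
SWAP     : -28 -28
OVER     : -28 -28 -28
MOD      : -28 0
MUL      : 0
POP      : (empty)
PUSH 2   : 2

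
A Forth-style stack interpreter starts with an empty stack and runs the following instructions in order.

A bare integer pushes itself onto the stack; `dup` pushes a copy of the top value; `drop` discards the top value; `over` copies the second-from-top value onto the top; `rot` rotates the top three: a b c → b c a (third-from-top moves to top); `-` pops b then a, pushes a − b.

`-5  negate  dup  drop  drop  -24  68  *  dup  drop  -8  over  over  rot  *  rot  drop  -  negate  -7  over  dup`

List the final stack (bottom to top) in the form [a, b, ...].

-5     -> [-5]
negate -> [5]
dup    -> [5, 5]
drop   -> [5]
drop   -> []
-24    -> [-24]
68     -> [-24, 68]
*      -> [-1632]
dup    -> [-1632, -1632]
drop   -> [-1632]
-8     -> [-1632, -8]
over   -> [-1632, -8, -1632]
over   -> [-1632, -8, -1632, -8]
rot    -> [-1632, -1632, -8, -8]
*      -> [-1632, -1632, 64]
rot    -> [-1632, 64, -1632]
drop   -> [-1632, 64]
-      -> [-1696]
negate -> [1696]
-7     -> [1696, -7]
over   -> [1696, -7, 1696]
dup    -> [1696, -7, 1696, 1696]

[1696, -7, 1696, 1696]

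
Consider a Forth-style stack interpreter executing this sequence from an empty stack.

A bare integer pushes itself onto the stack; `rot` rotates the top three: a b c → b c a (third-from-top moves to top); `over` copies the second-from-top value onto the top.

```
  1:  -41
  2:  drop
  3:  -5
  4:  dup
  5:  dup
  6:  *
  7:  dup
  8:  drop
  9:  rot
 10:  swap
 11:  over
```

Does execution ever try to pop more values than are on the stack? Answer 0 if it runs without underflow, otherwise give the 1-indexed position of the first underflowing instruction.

-41  : -41
drop : (empty)
-5   : -5
dup  : -5 -5
dup  : -5 -5 -5
*    : -5 25
dup  : -5 25 25
drop : -5 25
rot  — needs 3 operands, stack has 2 → underflow

9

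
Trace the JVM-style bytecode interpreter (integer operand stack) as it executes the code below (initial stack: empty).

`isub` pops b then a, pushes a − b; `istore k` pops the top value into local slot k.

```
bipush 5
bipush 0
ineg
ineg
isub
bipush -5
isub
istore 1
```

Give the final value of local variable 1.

bipush 5   [5]
bipush 0   [5, 0]
ineg       [5, 0]
ineg       [5, 0]
isub       [5]
bipush -5  [5, -5]
isub       [10]
istore 1   []

10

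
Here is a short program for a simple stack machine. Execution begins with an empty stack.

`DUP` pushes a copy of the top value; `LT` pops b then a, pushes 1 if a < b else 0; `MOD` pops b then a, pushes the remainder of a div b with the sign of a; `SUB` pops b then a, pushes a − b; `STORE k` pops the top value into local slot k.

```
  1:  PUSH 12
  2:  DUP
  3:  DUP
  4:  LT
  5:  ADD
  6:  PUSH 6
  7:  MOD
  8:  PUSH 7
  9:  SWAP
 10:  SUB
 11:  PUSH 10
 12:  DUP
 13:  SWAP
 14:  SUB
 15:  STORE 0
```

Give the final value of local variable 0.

PUSH 12 : [12]
DUP     : [12, 12]
DUP     : [12, 12, 12]
LT      : [12, 0]
ADD     : [12]
PUSH 6  : [12, 6]
MOD     : [0]
PUSH 7  : [0, 7]
SWAP    : [7, 0]
SUB     : [7]
PUSH 10 : [7, 10]
DUP     : [7, 10, 10]
SWAP    : [7, 10, 10]
SUB     : [7, 0]
STORE 0 : [7]

0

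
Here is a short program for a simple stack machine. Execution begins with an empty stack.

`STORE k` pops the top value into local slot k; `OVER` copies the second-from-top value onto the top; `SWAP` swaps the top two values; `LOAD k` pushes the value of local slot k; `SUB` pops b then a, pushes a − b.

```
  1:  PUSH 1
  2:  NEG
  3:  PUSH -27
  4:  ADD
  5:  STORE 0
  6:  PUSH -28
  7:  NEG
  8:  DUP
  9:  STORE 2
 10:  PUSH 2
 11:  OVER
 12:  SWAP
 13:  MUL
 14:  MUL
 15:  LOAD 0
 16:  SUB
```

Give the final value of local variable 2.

28

PUSH 1   : [1]
NEG      : [-1]
PUSH -27 : [-1, -27]
ADD      : [-28]
STORE 0  : []
PUSH -28 : [-28]
NEG      : [28]
DUP      : [28, 28]
STORE 2  : [28]
PUSH 2   : [28, 2]
OVER     : [28, 2, 28]
SWAP     : [28, 28, 2]
MUL      : [28, 56]
MUL      : [1568]
LOAD 0   : [1568, -28]
SUB      : [1596]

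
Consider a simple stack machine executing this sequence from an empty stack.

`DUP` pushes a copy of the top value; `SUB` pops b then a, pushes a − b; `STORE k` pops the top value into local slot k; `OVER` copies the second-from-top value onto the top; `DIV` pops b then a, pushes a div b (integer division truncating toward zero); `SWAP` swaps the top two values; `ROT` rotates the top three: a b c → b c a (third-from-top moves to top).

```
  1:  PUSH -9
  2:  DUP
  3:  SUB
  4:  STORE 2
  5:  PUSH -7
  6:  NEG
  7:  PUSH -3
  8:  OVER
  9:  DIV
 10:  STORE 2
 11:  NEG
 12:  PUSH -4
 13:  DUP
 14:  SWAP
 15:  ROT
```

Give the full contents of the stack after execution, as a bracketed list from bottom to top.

PUSH -9 -> -9
DUP     -> -9 -9
SUB     -> 0
STORE 2 -> (empty)
PUSH -7 -> -7
NEG     -> 7
PUSH -3 -> 7 -3
OVER    -> 7 -3 7
DIV     -> 7 0
STORE 2 -> 7
NEG     -> -7
PUSH -4 -> -7 -4
DUP     -> -7 -4 -4
SWAP    -> -7 -4 -4
ROT     -> -4 -4 -7

[-4, -4, -7]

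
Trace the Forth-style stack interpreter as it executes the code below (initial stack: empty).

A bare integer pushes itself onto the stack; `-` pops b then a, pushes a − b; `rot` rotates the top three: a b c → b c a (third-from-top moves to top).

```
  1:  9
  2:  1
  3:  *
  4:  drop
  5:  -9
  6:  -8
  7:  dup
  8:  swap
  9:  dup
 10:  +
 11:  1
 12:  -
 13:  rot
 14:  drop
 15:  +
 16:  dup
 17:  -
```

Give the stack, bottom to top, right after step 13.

[-8, -17, -9]

9    → [9]
1    → [9, 1]
*    → [9]
drop → []
-9   → [-9]
-8   → [-9, -8]
dup  → [-9, -8, -8]
swap → [-9, -8, -8]
dup  → [-9, -8, -8, -8]
+    → [-9, -8, -16]
1    → [-9, -8, -16, 1]
-    → [-9, -8, -17]
rot  → [-8, -17, -9]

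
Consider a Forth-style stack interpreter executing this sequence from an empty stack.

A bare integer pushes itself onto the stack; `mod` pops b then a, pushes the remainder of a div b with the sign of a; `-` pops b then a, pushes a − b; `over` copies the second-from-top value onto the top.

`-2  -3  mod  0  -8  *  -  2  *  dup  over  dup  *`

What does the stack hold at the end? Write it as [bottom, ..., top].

-2   : [-2]
-3   : [-2, -3]
mod  : [-2]
0    : [-2, 0]
-8   : [-2, 0, -8]
*    : [-2, 0]
-    : [-2]
2    : [-2, 2]
*    : [-4]
dup  : [-4, -4]
over : [-4, -4, -4]
dup  : [-4, -4, -4, -4]
*    : [-4, -4, 16]

[-4, -4, 16]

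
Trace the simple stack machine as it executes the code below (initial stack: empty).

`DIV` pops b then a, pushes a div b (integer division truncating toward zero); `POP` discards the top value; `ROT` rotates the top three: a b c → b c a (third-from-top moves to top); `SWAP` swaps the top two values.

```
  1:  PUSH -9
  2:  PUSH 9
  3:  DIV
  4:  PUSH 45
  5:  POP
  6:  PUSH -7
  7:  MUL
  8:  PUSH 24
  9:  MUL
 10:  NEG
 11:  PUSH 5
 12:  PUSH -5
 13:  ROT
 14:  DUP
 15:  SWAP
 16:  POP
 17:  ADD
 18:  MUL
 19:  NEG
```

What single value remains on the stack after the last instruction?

865

PUSH -9 : -9
PUSH 9  : -9 9
DIV     : -1
PUSH 45 : -1 45
POP     : -1
PUSH -7 : -1 -7
MUL     : 7
PUSH 24 : 7 24
MUL     : 168
NEG     : -168
PUSH 5  : -168 5
PUSH -5 : -168 5 -5
ROT     : 5 -5 -168
DUP     : 5 -5 -168 -168
SWAP    : 5 -5 -168 -168
POP     : 5 -5 -168
ADD     : 5 -173
MUL     : -865
NEG     : 865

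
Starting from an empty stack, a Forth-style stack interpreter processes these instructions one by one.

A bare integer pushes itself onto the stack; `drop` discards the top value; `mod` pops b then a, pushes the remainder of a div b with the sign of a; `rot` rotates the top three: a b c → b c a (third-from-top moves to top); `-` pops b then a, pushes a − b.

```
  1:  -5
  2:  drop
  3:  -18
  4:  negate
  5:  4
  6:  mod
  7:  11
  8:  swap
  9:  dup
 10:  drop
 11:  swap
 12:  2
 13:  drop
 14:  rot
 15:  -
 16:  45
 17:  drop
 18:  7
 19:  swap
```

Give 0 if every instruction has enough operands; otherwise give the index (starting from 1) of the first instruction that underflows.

-5     -> [-5]
drop   -> []
-18    -> [-18]
negate -> [18]
4      -> [18, 4]
mod    -> [2]
11     -> [2, 11]
swap   -> [11, 2]
dup    -> [11, 2, 2]
drop   -> [11, 2]
swap   -> [2, 11]
2      -> [2, 11, 2]
drop   -> [2, 11]
rot  — needs 3 operands, stack has 2 → underflow

14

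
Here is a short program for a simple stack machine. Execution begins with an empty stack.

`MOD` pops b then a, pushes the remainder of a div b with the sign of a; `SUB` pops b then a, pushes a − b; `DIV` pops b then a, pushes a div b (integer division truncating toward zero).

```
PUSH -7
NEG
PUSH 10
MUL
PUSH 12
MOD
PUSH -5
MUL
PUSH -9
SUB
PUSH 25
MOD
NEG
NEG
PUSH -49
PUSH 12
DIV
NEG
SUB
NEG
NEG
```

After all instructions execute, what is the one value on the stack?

PUSH -7  → -7
NEG      → 7
PUSH 10  → 7 10
MUL      → 70
PUSH 12  → 70 12
MOD      → 10
PUSH -5  → 10 -5
MUL      → -50
PUSH -9  → -50 -9
SUB      → -41
PUSH 25  → -41 25
MOD      → -16
NEG      → 16
NEG      → -16
PUSH -49 → -16 -49
PUSH 12  → -16 -49 12
DIV      → -16 -4
NEG      → -16 4
SUB      → -20
NEG      → 20
NEG      → -20

-20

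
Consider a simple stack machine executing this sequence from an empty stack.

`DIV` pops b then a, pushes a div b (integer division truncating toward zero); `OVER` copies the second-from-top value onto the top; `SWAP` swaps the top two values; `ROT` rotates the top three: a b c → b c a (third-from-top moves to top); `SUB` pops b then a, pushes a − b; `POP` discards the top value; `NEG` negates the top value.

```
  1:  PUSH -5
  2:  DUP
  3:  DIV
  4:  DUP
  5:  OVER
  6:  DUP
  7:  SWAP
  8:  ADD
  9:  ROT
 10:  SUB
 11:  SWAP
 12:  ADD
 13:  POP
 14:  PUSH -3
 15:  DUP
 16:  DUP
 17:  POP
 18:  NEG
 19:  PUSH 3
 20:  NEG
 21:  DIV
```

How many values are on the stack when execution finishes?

PUSH -5 -> [-5]
DUP     -> [-5, -5]
DIV     -> [1]
DUP     -> [1, 1]
OVER    -> [1, 1, 1]
DUP     -> [1, 1, 1, 1]
SWAP    -> [1, 1, 1, 1]
ADD     -> [1, 1, 2]
ROT     -> [1, 2, 1]
SUB     -> [1, 1]
SWAP    -> [1, 1]
ADD     -> [2]
POP     -> []
PUSH -3 -> [-3]
DUP     -> [-3, -3]
DUP     -> [-3, -3, -3]
POP     -> [-3, -3]
NEG     -> [-3, 3]
PUSH 3  -> [-3, 3, 3]
NEG     -> [-3, 3, -3]
DIV     -> [-3, -1]

2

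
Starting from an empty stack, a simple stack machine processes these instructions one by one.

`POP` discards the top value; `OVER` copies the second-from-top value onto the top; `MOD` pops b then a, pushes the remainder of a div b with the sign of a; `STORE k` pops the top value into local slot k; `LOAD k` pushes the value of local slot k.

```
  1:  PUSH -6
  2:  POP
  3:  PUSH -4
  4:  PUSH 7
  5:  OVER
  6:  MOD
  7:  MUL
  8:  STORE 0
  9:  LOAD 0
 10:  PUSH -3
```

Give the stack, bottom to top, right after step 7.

PUSH -6 : [-6]
POP     : []
PUSH -4 : [-4]
PUSH 7  : [-4, 7]
OVER    : [-4, 7, -4]
MOD     : [-4, 3]
MUL     : [-12]

[-12]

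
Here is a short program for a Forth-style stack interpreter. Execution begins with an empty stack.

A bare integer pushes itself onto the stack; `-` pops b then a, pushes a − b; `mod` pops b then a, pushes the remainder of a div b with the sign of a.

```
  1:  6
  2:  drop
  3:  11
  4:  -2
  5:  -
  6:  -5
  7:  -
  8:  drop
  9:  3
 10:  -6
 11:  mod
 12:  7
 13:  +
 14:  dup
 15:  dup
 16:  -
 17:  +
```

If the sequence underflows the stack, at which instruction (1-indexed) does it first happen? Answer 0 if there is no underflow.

0

6     [6]
drop  []
11    [11]
-2    [11, -2]
-     [13]
-5    [13, -5]
-     [18]
drop  []
3     [3]
-6    [3, -6]
mod   [3]
7     [3, 7]
+     [10]
dup   [10, 10]
dup   [10, 10, 10]
-     [10, 0]
+     [10]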